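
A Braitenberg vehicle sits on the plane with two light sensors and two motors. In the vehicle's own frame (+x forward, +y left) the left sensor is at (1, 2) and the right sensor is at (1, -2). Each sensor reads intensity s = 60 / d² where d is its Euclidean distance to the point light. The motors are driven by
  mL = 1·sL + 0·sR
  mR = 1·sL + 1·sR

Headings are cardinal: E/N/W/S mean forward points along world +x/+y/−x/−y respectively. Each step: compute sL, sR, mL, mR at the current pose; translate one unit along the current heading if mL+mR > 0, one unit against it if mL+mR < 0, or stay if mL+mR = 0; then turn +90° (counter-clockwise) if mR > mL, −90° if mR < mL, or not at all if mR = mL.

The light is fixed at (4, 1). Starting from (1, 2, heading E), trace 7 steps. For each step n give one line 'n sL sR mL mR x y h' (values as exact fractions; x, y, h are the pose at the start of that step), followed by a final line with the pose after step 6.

0 60/13 12 60/13 216/13 1 2 E
1 3 15 3 18 2 2 N
2 20/3 12/5 20/3 136/15 2 3 W
3 30 30/13 30 420/13 1 3 S
4 60/13 12 60/13 216/13 1 2 E
5 3 15 3 18 2 2 N
6 20/3 12/5 20/3 136/15 2 3 W
final 1 3 S

n=0: pose=(1,2,E); sL=60/13, sR=12; mL=60/13, mR=216/13; mL+mR=276/13 → advance +1; mR−mL=12 → turn +1·90°
n=1: pose=(2,2,N); sL=3, sR=15; mL=3, mR=18; mL+mR=21 → advance +1; mR−mL=15 → turn +1·90°
n=2: pose=(2,3,W); sL=20/3, sR=12/5; mL=20/3, mR=136/15; mL+mR=236/15 → advance +1; mR−mL=12/5 → turn +1·90°
n=3: pose=(1,3,S); sL=30, sR=30/13; mL=30, mR=420/13; mL+mR=810/13 → advance +1; mR−mL=30/13 → turn +1·90°
n=4: pose=(1,2,E); sL=60/13, sR=12; mL=60/13, mR=216/13; mL+mR=276/13 → advance +1; mR−mL=12 → turn +1·90°
n=5: pose=(2,2,N); sL=3, sR=15; mL=3, mR=18; mL+mR=21 → advance +1; mR−mL=15 → turn +1·90°
n=6: pose=(2,3,W); sL=20/3, sR=12/5; mL=20/3, mR=136/15; mL+mR=236/15 → advance +1; mR−mL=12/5 → turn +1·90°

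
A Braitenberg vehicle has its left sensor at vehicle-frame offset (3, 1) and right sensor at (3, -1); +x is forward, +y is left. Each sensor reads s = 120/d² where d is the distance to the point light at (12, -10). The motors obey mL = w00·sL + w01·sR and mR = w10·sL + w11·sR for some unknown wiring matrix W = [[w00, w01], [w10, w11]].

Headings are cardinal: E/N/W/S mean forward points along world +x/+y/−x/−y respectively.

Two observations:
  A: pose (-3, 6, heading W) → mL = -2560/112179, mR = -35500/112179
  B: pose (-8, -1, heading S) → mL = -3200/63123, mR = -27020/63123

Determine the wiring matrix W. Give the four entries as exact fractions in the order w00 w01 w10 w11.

-1 1 -1 -1/2

obs A: pose=(-3,6,W) → sL=40/183, sR=120/613, mL=-2560/112179, mR=-35500/112179
obs B: pose=(-8,-1,S) → sL=120/397, sR=40/159, mL=-3200/63123, mR=-27020/63123
sensor matrix S = [[40/183, 120/613], [120/397, 40/159]]; det S = -29619200/7081075017
solve [mL_A; mL_B] = S·[w00; w01] and [mR_A; mR_B] = S·[w10; w11]:
  w00 = -1, w01 = 1, w10 = -1, w11 = -1/2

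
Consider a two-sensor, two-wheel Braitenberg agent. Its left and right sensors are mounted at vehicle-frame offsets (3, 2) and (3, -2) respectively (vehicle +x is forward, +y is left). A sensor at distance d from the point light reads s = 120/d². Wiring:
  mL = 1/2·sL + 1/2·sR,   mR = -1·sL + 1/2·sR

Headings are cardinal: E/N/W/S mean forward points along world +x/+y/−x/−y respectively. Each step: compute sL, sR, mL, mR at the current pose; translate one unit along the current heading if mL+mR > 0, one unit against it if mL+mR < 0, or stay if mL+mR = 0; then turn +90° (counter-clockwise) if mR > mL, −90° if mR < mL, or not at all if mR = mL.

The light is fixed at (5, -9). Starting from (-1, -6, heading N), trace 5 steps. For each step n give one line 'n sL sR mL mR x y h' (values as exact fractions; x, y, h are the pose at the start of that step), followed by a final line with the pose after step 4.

0 6/5 30/13 114/65 -3/65 -1 -6 N
1 8/3 120/13 232/39 76/39 -1 -5 E
2 12 12/5 36/5 -54/5 0 -5 S
3 120/73 120/113 11160/8249 -9180/8249 0 -4 W
4 15/16 3/2 39/32 -3/16 -1 -4 N
final -1 -3 E

n=0: pose=(-1,-6,N); sL=6/5, sR=30/13; mL=114/65, mR=-3/65; mL+mR=111/65 → advance +1; mR−mL=-9/5 → turn -1·90°
n=1: pose=(-1,-5,E); sL=8/3, sR=120/13; mL=232/39, mR=76/39; mL+mR=308/39 → advance +1; mR−mL=-4 → turn -1·90°
n=2: pose=(0,-5,S); sL=12, sR=12/5; mL=36/5, mR=-54/5; mL+mR=-18/5 → advance -1; mR−mL=-18 → turn -1·90°
n=3: pose=(0,-4,W); sL=120/73, sR=120/113; mL=11160/8249, mR=-9180/8249; mL+mR=1980/8249 → advance +1; mR−mL=-180/73 → turn -1·90°
n=4: pose=(-1,-4,N); sL=15/16, sR=3/2; mL=39/32, mR=-3/16; mL+mR=33/32 → advance +1; mR−mL=-45/32 → turn -1·90°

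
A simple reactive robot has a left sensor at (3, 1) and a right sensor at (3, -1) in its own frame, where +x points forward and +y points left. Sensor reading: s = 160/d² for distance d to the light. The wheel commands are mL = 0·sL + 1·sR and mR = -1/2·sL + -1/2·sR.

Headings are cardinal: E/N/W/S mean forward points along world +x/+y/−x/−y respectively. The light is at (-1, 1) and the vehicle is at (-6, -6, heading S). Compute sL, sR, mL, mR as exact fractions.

40/29 20/17 20/17 -630/493

left sensor world pos  = (-5, -9); dL² = 116
right sensor world pos = (-7, -9); dR² = 136
sL = 160/116 = 40/29
sR = 160/136 = 20/17
mL = 0·sL + 1·sR = 20/17
mR = -1/2·sL + -1/2·sR = -630/493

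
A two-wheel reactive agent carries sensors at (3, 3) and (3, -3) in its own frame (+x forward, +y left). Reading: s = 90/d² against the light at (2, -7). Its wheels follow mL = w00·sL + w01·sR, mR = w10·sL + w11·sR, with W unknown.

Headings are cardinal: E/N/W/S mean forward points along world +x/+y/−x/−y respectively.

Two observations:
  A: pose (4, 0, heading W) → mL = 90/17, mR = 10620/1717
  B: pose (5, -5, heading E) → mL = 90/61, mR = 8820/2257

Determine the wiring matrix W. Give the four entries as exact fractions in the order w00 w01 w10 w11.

1 0 1 1

obs A: pose=(4,0,W) → sL=90/17, sR=90/101, mL=90/17, mR=10620/1717
obs B: pose=(5,-5,E) → sL=90/61, sR=90/37, mL=90/61, mR=8820/2257
sensor matrix S = [[90/17, 90/101], [90/61, 90/37]]; det S = 44809200/3875269
solve [mL_A; mL_B] = S·[w00; w01] and [mR_A; mR_B] = S·[w10; w11]:
  w00 = 1, w01 = 0, w10 = 1, w11 = 1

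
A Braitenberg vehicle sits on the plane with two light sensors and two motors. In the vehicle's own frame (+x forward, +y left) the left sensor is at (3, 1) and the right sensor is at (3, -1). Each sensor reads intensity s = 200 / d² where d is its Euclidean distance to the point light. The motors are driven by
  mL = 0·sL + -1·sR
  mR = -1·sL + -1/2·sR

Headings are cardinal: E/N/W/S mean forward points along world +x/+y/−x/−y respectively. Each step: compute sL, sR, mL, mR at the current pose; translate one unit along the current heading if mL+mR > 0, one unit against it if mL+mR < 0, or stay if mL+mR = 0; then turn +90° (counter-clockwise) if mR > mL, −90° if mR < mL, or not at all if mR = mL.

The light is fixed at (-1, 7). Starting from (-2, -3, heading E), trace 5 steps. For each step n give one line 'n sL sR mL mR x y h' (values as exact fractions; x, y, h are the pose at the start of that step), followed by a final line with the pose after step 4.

n=0: pose=(-2,-3,E); sL=40/17, sR=8/5; mL=-8/5, mR=-268/85; mL+mR=-404/85 → advance -1; mR−mL=-132/85 → turn -1·90°
n=1: pose=(-3,-3,S); sL=20/17, sR=100/89; mL=-100/89, mR=-2630/1513; mL+mR=-4330/1513 → advance -1; mR−mL=-930/1513 → turn -1·90°
n=2: pose=(-3,-2,W); sL=8/5, sR=200/89; mL=-200/89, mR=-1212/445; mL+mR=-2212/445 → advance -1; mR−mL=-212/445 → turn -1·90°
n=3: pose=(-2,-2,N); sL=5, sR=50/9; mL=-50/9, mR=-70/9; mL+mR=-40/3 → advance -1; mR−mL=-20/9 → turn -1·90°
n=4: pose=(-2,-3,E); sL=40/17, sR=8/5; mL=-8/5, mR=-268/85; mL+mR=-404/85 → advance -1; mR−mL=-132/85 → turn -1·90°

0 40/17 8/5 -8/5 -268/85 -2 -3 E
1 20/17 100/89 -100/89 -2630/1513 -3 -3 S
2 8/5 200/89 -200/89 -1212/445 -3 -2 W
3 5 50/9 -50/9 -70/9 -2 -2 N
4 40/17 8/5 -8/5 -268/85 -2 -3 E
final -3 -3 S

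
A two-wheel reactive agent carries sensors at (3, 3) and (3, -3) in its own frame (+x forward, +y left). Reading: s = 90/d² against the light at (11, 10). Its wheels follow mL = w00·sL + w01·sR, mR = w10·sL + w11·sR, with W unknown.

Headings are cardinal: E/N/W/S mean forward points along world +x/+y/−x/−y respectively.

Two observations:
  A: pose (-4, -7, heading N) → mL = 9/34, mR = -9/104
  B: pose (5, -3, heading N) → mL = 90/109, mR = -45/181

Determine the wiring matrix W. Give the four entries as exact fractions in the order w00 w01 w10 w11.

obs A: pose=(-4,-7,N) → sL=9/52, sR=9/34, mL=9/34, mR=-9/104
obs B: pose=(5,-3,N) → sL=90/181, sR=90/109, mL=90/109, mR=-45/181
sensor matrix S = [[9/52, 9/34], [90/181, 90/109]]; det S = 98415/8720218
solve [mL_A; mL_B] = S·[w00; w01] and [mR_A; mR_B] = S·[w10; w11]:
  w00 = 0, w01 = 1, w10 = -1/2, w11 = 0

0 1 -1/2 0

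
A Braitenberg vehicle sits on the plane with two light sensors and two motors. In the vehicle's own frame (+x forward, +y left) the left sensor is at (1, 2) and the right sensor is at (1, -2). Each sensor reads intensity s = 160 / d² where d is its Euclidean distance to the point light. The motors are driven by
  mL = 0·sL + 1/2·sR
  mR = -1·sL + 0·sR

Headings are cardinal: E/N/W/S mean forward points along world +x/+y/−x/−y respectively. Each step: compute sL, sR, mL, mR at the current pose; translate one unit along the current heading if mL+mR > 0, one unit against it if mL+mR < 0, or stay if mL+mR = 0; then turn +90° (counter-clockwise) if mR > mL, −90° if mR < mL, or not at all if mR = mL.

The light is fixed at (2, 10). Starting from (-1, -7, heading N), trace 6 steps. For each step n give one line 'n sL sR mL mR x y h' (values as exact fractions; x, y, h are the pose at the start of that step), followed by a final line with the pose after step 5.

n=0: pose=(-1,-7,N); sL=160/281, sR=160/257; mL=80/257, mR=-160/281; mL+mR=-18640/72217 → advance -1; mR−mL=-63600/72217 → turn -1·90°
n=1: pose=(-1,-8,E); sL=8/13, sR=40/101; mL=20/101, mR=-8/13; mL+mR=-548/1313 → advance -1; mR−mL=-1068/1313 → turn -1·90°
n=2: pose=(-2,-8,S); sL=32/73, sR=160/397; mL=80/397, mR=-32/73; mL+mR=-6864/28981 → advance -1; mR−mL=-18544/28981 → turn -1·90°
n=3: pose=(-2,-7,W); sL=80/193, sR=16/25; mL=8/25, mR=-80/193; mL+mR=-456/4825 → advance -1; mR−mL=-3544/4825 → turn -1·90°
n=4: pose=(-1,-7,N); sL=160/281, sR=160/257; mL=80/257, mR=-160/281; mL+mR=-18640/72217 → advance -1; mR−mL=-63600/72217 → turn -1·90°
n=5: pose=(-1,-8,E); sL=8/13, sR=40/101; mL=20/101, mR=-8/13; mL+mR=-548/1313 → advance -1; mR−mL=-1068/1313 → turn -1·90°

0 160/281 160/257 80/257 -160/281 -1 -7 N
1 8/13 40/101 20/101 -8/13 -1 -8 E
2 32/73 160/397 80/397 -32/73 -2 -8 S
3 80/193 16/25 8/25 -80/193 -2 -7 W
4 160/281 160/257 80/257 -160/281 -1 -7 N
5 8/13 40/101 20/101 -8/13 -1 -8 E
final -2 -8 S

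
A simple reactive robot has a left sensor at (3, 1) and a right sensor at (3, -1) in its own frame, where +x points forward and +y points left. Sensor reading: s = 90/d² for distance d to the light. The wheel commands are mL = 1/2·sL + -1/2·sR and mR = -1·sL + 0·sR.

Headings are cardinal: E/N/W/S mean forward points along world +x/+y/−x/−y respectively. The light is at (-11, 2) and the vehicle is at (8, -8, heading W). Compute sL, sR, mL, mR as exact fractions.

left sensor world pos  = (5, -9); dL² = 377
right sensor world pos = (5, -7); dR² = 337
sL = 90/377 = 90/377
sR = 90/337 = 90/337
mL = 1/2·sL + -1/2·sR = -1800/127049
mR = -1·sL + 0·sR = -90/377

90/377 90/337 -1800/127049 -90/377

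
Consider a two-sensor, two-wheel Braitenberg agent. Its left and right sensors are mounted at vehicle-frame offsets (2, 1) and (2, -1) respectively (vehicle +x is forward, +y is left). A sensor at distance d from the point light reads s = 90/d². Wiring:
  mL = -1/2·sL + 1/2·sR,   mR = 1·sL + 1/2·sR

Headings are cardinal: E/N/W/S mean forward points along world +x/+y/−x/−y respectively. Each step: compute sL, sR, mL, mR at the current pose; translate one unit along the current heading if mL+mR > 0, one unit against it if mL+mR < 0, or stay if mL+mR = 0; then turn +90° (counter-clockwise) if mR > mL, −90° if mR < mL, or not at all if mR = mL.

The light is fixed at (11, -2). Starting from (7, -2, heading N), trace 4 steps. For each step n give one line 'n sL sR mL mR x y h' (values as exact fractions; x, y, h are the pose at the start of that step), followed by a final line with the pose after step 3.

n=0: pose=(7,-2,N); sL=90/29, sR=90/13; mL=720/377, mR=2475/377; mL+mR=3195/377 → advance +1; mR−mL=135/29 → turn +1·90°
n=1: pose=(7,-1,W); sL=5/2, sR=9/4; mL=-1/8, mR=29/8; mL+mR=7/2 → advance +1; mR−mL=15/4 → turn +1·90°
n=2: pose=(6,-1,S); sL=90/17, sR=90/37; mL=-900/629, mR=4095/629; mL+mR=3195/629 → advance +1; mR−mL=135/17 → turn +1·90°
n=3: pose=(6,-2,E); sL=9, sR=9; mL=0, mR=27/2; mL+mR=27/2 → advance +1; mR−mL=27/2 → turn +1·90°

0 90/29 90/13 720/377 2475/377 7 -2 N
1 5/2 9/4 -1/8 29/8 7 -1 W
2 90/17 90/37 -900/629 4095/629 6 -1 S
3 9 9 0 27/2 6 -2 E
final 7 -2 N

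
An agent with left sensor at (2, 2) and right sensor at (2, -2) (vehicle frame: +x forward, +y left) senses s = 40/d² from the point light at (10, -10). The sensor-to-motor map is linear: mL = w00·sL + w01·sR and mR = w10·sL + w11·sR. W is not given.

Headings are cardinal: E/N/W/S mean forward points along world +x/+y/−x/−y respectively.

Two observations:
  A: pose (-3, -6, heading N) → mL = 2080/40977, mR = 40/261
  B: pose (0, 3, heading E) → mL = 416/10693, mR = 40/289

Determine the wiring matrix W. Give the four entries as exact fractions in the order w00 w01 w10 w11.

obs A: pose=(-3,-6,N) → sL=40/261, sR=40/157, mL=2080/40977, mR=40/261
obs B: pose=(0,3,E) → sL=40/289, sR=8/37, mL=416/10693, mR=40/289
sensor matrix S = [[40/261, 40/157], [40/289, 8/37]]; det S = -931840/438167061
solve [mL_A; mL_B] = S·[w00; w01] and [mR_A; mR_B] = S·[w10; w11]:
  w00 = -1/2, w01 = 1/2, w10 = 1, w11 = 0

-1/2 1/2 1 0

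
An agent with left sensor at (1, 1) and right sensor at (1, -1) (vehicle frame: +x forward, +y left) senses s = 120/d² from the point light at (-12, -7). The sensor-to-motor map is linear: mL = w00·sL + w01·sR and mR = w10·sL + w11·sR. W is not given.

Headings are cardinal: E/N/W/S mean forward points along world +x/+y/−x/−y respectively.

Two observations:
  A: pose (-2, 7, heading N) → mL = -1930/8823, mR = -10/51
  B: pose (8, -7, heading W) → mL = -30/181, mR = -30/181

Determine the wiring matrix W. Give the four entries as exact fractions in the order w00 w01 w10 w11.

-1 1/2 -1/2 0

obs A: pose=(-2,7,N) → sL=20/51, sR=60/173, mL=-1930/8823, mR=-10/51
obs B: pose=(8,-7,W) → sL=60/181, sR=60/181, mL=-30/181, mR=-30/181
sensor matrix S = [[20/51, 60/173], [60/181, 60/181]]; det S = 8000/532321
solve [mL_A; mL_B] = S·[w00; w01] and [mR_A; mR_B] = S·[w10; w11]:
  w00 = -1, w01 = 1/2, w10 = -1/2, w11 = 0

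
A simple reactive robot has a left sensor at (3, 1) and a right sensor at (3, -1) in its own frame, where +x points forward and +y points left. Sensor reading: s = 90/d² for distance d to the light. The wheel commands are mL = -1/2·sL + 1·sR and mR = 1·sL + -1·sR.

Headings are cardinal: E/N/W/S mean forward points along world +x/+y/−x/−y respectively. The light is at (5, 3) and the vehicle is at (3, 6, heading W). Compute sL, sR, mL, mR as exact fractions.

90/29 90/41 765/1189 1080/1189

left sensor world pos  = (0, 5); dL² = 29
right sensor world pos = (0, 7); dR² = 41
sL = 90/29 = 90/29
sR = 90/41 = 90/41
mL = -1/2·sL + 1·sR = 765/1189
mR = 1·sL + -1·sR = 1080/1189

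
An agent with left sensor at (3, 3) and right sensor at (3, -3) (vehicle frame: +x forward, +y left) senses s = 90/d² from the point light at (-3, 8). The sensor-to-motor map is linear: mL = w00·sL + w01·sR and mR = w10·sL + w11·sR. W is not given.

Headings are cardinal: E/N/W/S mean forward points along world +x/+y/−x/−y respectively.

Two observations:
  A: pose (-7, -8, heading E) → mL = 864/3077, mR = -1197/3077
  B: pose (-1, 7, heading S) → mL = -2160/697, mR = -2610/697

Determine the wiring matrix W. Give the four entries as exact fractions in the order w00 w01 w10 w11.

1 -1 -1/2 -1/2

obs A: pose=(-7,-8,E) → sL=9/17, sR=45/181, mL=864/3077, mR=-1197/3077
obs B: pose=(-1,7,S) → sL=90/41, sR=90/17, mL=-2160/697, mR=-2610/697
sensor matrix S = [[9/17, 45/181], [90/41, 90/17]]; det S = 4840560/2144669
solve [mL_A; mL_B] = S·[w00; w01] and [mR_A; mR_B] = S·[w10; w11]:
  w00 = 1, w01 = -1, w10 = -1/2, w11 = -1/2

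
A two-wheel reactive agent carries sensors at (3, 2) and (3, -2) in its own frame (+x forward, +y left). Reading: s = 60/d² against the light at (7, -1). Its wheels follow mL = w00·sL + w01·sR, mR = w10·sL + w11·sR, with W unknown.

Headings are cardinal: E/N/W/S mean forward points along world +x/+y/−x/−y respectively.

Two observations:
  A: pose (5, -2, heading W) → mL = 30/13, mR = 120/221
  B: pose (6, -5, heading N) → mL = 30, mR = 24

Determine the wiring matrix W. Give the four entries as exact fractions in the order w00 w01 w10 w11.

0 1 -1 1

obs A: pose=(5,-2,W) → sL=30/17, sR=30/13, mL=30/13, mR=120/221
obs B: pose=(6,-5,N) → sL=6, sR=30, mL=30, mR=24
sensor matrix S = [[30/17, 30/13], [6, 30]]; det S = 8640/221
solve [mL_A; mL_B] = S·[w00; w01] and [mR_A; mR_B] = S·[w10; w11]:
  w00 = 0, w01 = 1, w10 = -1, w11 = 1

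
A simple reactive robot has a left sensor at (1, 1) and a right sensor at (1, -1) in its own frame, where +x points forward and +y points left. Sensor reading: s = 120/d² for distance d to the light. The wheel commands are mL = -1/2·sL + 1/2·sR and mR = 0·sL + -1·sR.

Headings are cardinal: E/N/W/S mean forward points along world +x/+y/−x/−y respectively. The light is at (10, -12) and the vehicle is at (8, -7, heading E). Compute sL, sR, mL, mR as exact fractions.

120/37 120/17 1200/629 -120/17

left sensor world pos  = (9, -6); dL² = 37
right sensor world pos = (9, -8); dR² = 17
sL = 120/37 = 120/37
sR = 120/17 = 120/17
mL = -1/2·sL + 1/2·sR = 1200/629
mR = 0·sL + -1·sR = -120/17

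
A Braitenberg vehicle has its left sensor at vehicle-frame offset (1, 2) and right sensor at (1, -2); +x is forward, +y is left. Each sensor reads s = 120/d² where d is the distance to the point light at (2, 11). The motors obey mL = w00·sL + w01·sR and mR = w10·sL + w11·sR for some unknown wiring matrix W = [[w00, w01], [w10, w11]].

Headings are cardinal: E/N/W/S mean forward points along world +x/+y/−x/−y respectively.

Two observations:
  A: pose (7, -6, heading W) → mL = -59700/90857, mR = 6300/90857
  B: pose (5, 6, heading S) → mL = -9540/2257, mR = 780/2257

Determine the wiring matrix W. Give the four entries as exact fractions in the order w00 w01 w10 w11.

obs A: pose=(7,-6,W) → sL=120/377, sR=120/241, mL=-59700/90857, mR=6300/90857
obs B: pose=(5,6,S) → sL=120/61, sR=120/37, mL=-9540/2257, mR=780/2257
sensor matrix S = [[120/377, 120/241], [120/61, 120/37]]; det S = 10828800/205064249
solve [mL_A; mL_B] = S·[w00; w01] and [mR_A; mR_B] = S·[w10; w11]:
  w00 = -1/2, w01 = -1, w10 = 1, w11 = -1/2

-1/2 -1 1 -1/2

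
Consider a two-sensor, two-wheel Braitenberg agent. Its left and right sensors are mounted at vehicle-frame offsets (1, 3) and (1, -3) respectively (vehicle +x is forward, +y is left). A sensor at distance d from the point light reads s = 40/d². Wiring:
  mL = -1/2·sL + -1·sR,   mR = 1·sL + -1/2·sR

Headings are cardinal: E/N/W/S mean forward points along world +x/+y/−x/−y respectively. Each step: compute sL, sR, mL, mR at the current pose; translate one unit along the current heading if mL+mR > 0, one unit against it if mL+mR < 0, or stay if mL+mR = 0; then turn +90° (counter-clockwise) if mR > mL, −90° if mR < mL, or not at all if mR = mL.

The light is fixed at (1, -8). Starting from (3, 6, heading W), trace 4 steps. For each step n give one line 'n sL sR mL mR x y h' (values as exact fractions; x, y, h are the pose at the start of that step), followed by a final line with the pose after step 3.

n=0: pose=(3,6,W); sL=20/61, sR=4/29; mL=-534/1769, mR=458/1769; mL+mR=-76/1769 → advance -1; mR−mL=992/1769 → turn +1·90°
n=1: pose=(4,6,S); sL=8/41, sR=40/169; mL=-2316/6929, mR=532/6929; mL+mR=-1784/6929 → advance -1; mR−mL=2848/6929 → turn +1·90°
n=2: pose=(4,7,E); sL=2/17, sR=1/4; mL=-21/68, mR=-1/136; mL+mR=-43/136 → advance -1; mR−mL=41/136 → turn +1·90°
n=3: pose=(3,7,N); sL=40/257, sR=40/281; mL=-15900/72217, mR=6100/72217; mL+mR=-9800/72217 → advance -1; mR−mL=22000/72217 → turn +1·90°

0 20/61 4/29 -534/1769 458/1769 3 6 W
1 8/41 40/169 -2316/6929 532/6929 4 6 S
2 2/17 1/4 -21/68 -1/136 4 7 E
3 40/257 40/281 -15900/72217 6100/72217 3 7 N
final 3 6 W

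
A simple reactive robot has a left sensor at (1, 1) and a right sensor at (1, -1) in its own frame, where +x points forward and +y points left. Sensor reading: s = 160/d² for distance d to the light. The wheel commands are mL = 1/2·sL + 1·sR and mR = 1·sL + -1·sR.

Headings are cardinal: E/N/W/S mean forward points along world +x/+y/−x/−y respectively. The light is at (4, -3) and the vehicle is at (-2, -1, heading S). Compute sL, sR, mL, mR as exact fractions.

left sensor world pos  = (-1, -2); dL² = 26
right sensor world pos = (-3, -2); dR² = 50
sL = 160/26 = 80/13
sR = 160/50 = 16/5
mL = 1/2·sL + 1·sR = 408/65
mR = 1·sL + -1·sR = 192/65

80/13 16/5 408/65 192/65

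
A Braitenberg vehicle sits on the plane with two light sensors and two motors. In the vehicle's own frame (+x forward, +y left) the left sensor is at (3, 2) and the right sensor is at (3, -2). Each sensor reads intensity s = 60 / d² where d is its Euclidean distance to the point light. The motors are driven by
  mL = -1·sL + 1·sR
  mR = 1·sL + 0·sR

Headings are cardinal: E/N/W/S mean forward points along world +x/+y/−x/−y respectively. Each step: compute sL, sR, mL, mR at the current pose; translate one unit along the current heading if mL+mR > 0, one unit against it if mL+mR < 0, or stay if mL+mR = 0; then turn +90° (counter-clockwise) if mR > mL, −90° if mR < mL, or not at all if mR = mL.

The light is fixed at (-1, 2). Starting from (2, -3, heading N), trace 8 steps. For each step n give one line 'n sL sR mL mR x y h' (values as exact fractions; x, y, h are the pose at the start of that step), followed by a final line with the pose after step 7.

n=0: pose=(2,-3,N); sL=12, sR=60/29; mL=-288/29, mR=12; mL+mR=60/29 → advance +1; mR−mL=636/29 → turn +1·90°
n=1: pose=(2,-2,W); sL=5/3, sR=15; mL=40/3, mR=5/3; mL+mR=15 → advance +1; mR−mL=-35/3 → turn -1·90°
n=2: pose=(1,-2,N); sL=60, sR=60/17; mL=-960/17, mR=60; mL+mR=60/17 → advance +1; mR−mL=1980/17 → turn +1·90°
n=3: pose=(1,-1,W); sL=30/13, sR=30; mL=360/13, mR=30/13; mL+mR=30 → advance +1; mR−mL=-330/13 → turn -1·90°
n=4: pose=(0,-1,N); sL=60, sR=20/3; mL=-160/3, mR=60; mL+mR=20/3 → advance +1; mR−mL=340/3 → turn +1·90°
n=5: pose=(0,0,W); sL=3, sR=15; mL=12, mR=3; mL+mR=15 → advance +1; mR−mL=-9 → turn -1·90°
n=6: pose=(-1,0,N); sL=12, sR=12; mL=0, mR=12; mL+mR=12 → advance +1; mR−mL=12 → turn +1·90°
n=7: pose=(-1,1,W); sL=10/3, sR=6; mL=8/3, mR=10/3; mL+mR=6 → advance +1; mR−mL=2/3 → turn +1·90°

0 12 60/29 -288/29 12 2 -3 N
1 5/3 15 40/3 5/3 2 -2 W
2 60 60/17 -960/17 60 1 -2 N
3 30/13 30 360/13 30/13 1 -1 W
4 60 20/3 -160/3 60 0 -1 N
5 3 15 12 3 0 0 W
6 12 12 0 12 -1 0 N
7 10/3 6 8/3 10/3 -1 1 W
final -2 1 S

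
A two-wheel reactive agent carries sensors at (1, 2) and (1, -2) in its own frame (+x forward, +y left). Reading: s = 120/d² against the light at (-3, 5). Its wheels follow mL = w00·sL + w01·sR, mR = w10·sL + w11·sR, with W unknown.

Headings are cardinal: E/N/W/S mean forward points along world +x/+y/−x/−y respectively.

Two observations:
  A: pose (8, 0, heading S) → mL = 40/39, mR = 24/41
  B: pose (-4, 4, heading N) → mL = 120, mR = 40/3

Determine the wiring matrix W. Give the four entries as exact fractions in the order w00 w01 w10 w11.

obs A: pose=(8,0,S) → sL=24/41, sR=40/39, mL=40/39, mR=24/41
obs B: pose=(-4,4,N) → sL=40/3, sR=120, mL=120, mR=40/3
sensor matrix S = [[24/41, 40/39], [40/3, 120]]; det S = 271360/4797
solve [mL_A; mL_B] = S·[w00; w01] and [mR_A; mR_B] = S·[w10; w11]:
  w00 = 0, w01 = 1, w10 = 1, w11 = 0

0 1 1 0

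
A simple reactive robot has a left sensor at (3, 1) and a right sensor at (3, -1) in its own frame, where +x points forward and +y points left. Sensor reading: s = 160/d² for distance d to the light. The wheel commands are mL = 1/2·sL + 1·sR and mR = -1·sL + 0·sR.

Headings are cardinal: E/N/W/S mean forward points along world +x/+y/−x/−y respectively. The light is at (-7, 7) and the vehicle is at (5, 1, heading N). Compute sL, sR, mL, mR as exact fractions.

left sensor world pos  = (4, 4); dL² = 130
right sensor world pos = (6, 4); dR² = 178
sL = 160/130 = 16/13
sR = 160/178 = 80/89
mL = 1/2·sL + 1·sR = 1752/1157
mR = -1·sL + 0·sR = -16/13

16/13 80/89 1752/1157 -16/13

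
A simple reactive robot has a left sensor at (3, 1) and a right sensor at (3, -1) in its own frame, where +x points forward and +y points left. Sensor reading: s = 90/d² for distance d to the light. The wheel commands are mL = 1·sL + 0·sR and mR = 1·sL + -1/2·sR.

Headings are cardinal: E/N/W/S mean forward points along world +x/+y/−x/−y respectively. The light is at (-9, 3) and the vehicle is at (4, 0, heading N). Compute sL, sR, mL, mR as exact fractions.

left sensor world pos  = (3, 3); dL² = 144
right sensor world pos = (5, 3); dR² = 196
sL = 90/144 = 5/8
sR = 90/196 = 45/98
mL = 1·sL + 0·sR = 5/8
mR = 1·sL + -1/2·sR = 155/392

5/8 45/98 5/8 155/392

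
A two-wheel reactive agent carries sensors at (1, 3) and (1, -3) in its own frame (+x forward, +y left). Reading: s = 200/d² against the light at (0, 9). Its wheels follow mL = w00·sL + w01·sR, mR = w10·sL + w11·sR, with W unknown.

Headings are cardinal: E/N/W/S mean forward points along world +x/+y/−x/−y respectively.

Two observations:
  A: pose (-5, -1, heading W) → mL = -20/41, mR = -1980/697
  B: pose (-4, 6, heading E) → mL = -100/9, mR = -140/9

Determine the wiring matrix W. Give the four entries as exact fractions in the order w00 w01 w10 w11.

obs A: pose=(-5,-1,W) → sL=40/41, sR=40/17, mL=-20/41, mR=-1980/697
obs B: pose=(-4,6,E) → sL=200/9, sR=40/9, mL=-100/9, mR=-140/9
sensor matrix S = [[40/41, 40/17], [200/9, 40/9]]; det S = -300800/6273
solve [mL_A; mL_B] = S·[w00; w01] and [mR_A; mR_B] = S·[w10; w11]:
  w00 = -1/2, w01 = 0, w10 = -1/2, w11 = -1

-1/2 0 -1/2 -1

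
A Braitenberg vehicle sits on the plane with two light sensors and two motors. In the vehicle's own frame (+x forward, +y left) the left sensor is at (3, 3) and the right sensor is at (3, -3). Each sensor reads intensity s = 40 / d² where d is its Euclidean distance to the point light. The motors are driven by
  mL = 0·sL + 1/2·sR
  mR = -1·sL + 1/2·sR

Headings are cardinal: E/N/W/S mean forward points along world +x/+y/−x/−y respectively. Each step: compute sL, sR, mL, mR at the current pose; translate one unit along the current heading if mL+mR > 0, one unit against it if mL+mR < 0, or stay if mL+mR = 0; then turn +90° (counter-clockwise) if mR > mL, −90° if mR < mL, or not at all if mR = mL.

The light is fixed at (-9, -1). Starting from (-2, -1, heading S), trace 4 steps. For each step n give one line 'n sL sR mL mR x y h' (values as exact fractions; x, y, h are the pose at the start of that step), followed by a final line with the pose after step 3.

0 40/109 8/5 4/5 236/545 -2 -1 S
1 5/4 2 1 -1/4 -2 -2 W
2 40/13 8/17 4/17 -628/221 -3 -2 N
3 20/41 20/53 10/53 -650/2173 -3 -3 E
final -4 -3 S

n=0: pose=(-2,-1,S); sL=40/109, sR=8/5; mL=4/5, mR=236/545; mL+mR=672/545 → advance +1; mR−mL=-40/109 → turn -1·90°
n=1: pose=(-2,-2,W); sL=5/4, sR=2; mL=1, mR=-1/4; mL+mR=3/4 → advance +1; mR−mL=-5/4 → turn -1·90°
n=2: pose=(-3,-2,N); sL=40/13, sR=8/17; mL=4/17, mR=-628/221; mL+mR=-576/221 → advance -1; mR−mL=-40/13 → turn -1·90°
n=3: pose=(-3,-3,E); sL=20/41, sR=20/53; mL=10/53, mR=-650/2173; mL+mR=-240/2173 → advance -1; mR−mL=-20/41 → turn -1·90°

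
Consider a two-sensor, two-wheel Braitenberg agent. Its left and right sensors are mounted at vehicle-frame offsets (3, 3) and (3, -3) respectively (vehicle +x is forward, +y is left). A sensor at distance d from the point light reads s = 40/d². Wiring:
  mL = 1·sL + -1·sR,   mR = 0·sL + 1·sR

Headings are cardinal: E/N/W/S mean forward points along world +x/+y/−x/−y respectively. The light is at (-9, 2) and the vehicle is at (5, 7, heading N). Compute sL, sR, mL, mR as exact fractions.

left sensor world pos  = (2, 10); dL² = 185
right sensor world pos = (8, 10); dR² = 353
sL = 40/185 = 8/37
sR = 40/353 = 40/353
mL = 1·sL + -1·sR = 1344/13061
mR = 0·sL + 1·sR = 40/353

8/37 40/353 1344/13061 40/353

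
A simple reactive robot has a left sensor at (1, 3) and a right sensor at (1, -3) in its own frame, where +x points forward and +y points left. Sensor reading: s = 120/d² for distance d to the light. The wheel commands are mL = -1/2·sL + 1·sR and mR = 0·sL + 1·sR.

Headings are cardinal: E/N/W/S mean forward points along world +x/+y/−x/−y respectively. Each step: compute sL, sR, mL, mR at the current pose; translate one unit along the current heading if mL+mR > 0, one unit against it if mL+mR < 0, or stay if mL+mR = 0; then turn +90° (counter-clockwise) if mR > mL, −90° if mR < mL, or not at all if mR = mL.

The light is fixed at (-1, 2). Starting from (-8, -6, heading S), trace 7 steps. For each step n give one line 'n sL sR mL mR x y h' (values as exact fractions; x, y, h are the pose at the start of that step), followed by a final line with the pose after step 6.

0 120/97 120/181 780/17557 120/181 -8 -6 S
1 5/3 2/3 -1/6 2/3 -8 -7 E
2 24/29 120/73 2604/2117 120/73 -7 -7 N
3 12/17 60/37 798/629 60/37 -7 -6 W
4 120/97 120/181 780/17557 120/181 -8 -6 S
5 5/3 2/3 -1/6 2/3 -8 -7 E
6 24/29 120/73 2604/2117 120/73 -7 -7 N
final -7 -6 W

n=0: pose=(-8,-6,S); sL=120/97, sR=120/181; mL=780/17557, mR=120/181; mL+mR=12420/17557 → advance +1; mR−mL=60/97 → turn +1·90°
n=1: pose=(-8,-7,E); sL=5/3, sR=2/3; mL=-1/6, mR=2/3; mL+mR=1/2 → advance +1; mR−mL=5/6 → turn +1·90°
n=2: pose=(-7,-7,N); sL=24/29, sR=120/73; mL=2604/2117, mR=120/73; mL+mR=6084/2117 → advance +1; mR−mL=12/29 → turn +1·90°
n=3: pose=(-7,-6,W); sL=12/17, sR=60/37; mL=798/629, mR=60/37; mL+mR=1818/629 → advance +1; mR−mL=6/17 → turn +1·90°
n=4: pose=(-8,-6,S); sL=120/97, sR=120/181; mL=780/17557, mR=120/181; mL+mR=12420/17557 → advance +1; mR−mL=60/97 → turn +1·90°
n=5: pose=(-8,-7,E); sL=5/3, sR=2/3; mL=-1/6, mR=2/3; mL+mR=1/2 → advance +1; mR−mL=5/6 → turn +1·90°
n=6: pose=(-7,-7,N); sL=24/29, sR=120/73; mL=2604/2117, mR=120/73; mL+mR=6084/2117 → advance +1; mR−mL=12/29 → turn +1·90°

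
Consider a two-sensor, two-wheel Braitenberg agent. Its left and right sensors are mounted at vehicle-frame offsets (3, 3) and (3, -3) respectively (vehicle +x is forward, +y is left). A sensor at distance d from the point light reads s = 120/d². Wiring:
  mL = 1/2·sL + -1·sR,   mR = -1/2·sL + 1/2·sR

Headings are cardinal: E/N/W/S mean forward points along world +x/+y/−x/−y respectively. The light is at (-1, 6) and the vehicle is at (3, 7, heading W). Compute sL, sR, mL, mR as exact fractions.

left sensor world pos  = (0, 4); dL² = 5
right sensor world pos = (0, 10); dR² = 17
sL = 120/5 = 24
sR = 120/17 = 120/17
mL = 1/2·sL + -1·sR = 84/17
mR = -1/2·sL + 1/2·sR = -144/17

24 120/17 84/17 -144/17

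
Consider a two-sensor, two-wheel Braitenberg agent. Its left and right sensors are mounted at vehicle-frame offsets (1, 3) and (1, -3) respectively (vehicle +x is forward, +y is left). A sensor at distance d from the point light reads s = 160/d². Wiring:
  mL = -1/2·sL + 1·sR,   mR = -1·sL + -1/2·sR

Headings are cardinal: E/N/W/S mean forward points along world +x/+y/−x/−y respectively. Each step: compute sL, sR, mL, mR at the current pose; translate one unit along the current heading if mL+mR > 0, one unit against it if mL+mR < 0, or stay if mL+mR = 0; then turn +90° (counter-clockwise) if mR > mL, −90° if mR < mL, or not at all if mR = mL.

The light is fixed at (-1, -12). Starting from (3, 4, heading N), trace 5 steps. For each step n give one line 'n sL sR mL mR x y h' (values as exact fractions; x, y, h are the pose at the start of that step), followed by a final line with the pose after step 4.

0 16/29 80/169 968/4901 -3864/4901 3 4 N
1 160/349 160/169 42320/58981 -54960/58981 3 3 E
2 20/29 40/49 670/1421 -1560/1421 2 3 S
3 160/173 32/73 -304/12629 -14448/12629 2 4 W
4 16/29 80/169 968/4901 -3864/4901 3 4 N
final 3 3 E

n=0: pose=(3,4,N); sL=16/29, sR=80/169; mL=968/4901, mR=-3864/4901; mL+mR=-2896/4901 → advance -1; mR−mL=-4832/4901 → turn -1·90°
n=1: pose=(3,3,E); sL=160/349, sR=160/169; mL=42320/58981, mR=-54960/58981; mL+mR=-12640/58981 → advance -1; mR−mL=-97280/58981 → turn -1·90°
n=2: pose=(2,3,S); sL=20/29, sR=40/49; mL=670/1421, mR=-1560/1421; mL+mR=-890/1421 → advance -1; mR−mL=-2230/1421 → turn -1·90°
n=3: pose=(2,4,W); sL=160/173, sR=32/73; mL=-304/12629, mR=-14448/12629; mL+mR=-14752/12629 → advance -1; mR−mL=-14144/12629 → turn -1·90°
n=4: pose=(3,4,N); sL=16/29, sR=80/169; mL=968/4901, mR=-3864/4901; mL+mR=-2896/4901 → advance -1; mR−mL=-4832/4901 → turn -1·90°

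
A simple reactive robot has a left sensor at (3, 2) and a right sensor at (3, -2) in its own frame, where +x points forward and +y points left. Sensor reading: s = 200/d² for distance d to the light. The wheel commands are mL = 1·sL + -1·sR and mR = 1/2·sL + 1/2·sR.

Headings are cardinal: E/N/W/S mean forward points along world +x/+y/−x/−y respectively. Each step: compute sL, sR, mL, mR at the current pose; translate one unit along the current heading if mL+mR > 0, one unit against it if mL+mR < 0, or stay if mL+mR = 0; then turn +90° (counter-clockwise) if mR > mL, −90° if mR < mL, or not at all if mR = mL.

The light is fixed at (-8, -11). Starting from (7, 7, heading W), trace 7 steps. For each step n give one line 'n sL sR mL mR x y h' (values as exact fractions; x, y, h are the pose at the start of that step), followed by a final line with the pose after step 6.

0 1/2 25/68 9/68 59/136 7 7 W
1 200/481 200/369 -22400/177489 85000/177489 6 7 S
2 4/13 100/257 -272/3341 1164/3341 6 6 E
3 200/569 200/689 24000/392041 125800/392041 7 6 N
4 1/2 25/68 9/68 59/136 7 7 W
5 200/481 200/369 -22400/177489 85000/177489 6 7 S
6 4/13 100/257 -272/3341 1164/3341 6 6 E
final 7 6 N

n=0: pose=(7,7,W); sL=1/2, sR=25/68; mL=9/68, mR=59/136; mL+mR=77/136 → advance +1; mR−mL=41/136 → turn +1·90°
n=1: pose=(6,7,S); sL=200/481, sR=200/369; mL=-22400/177489, mR=85000/177489; mL+mR=62600/177489 → advance +1; mR−mL=35800/59163 → turn +1·90°
n=2: pose=(6,6,E); sL=4/13, sR=100/257; mL=-272/3341, mR=1164/3341; mL+mR=892/3341 → advance +1; mR−mL=1436/3341 → turn +1·90°
n=3: pose=(7,6,N); sL=200/569, sR=200/689; mL=24000/392041, mR=125800/392041; mL+mR=149800/392041 → advance +1; mR−mL=101800/392041 → turn +1·90°
n=4: pose=(7,7,W); sL=1/2, sR=25/68; mL=9/68, mR=59/136; mL+mR=77/136 → advance +1; mR−mL=41/136 → turn +1·90°
n=5: pose=(6,7,S); sL=200/481, sR=200/369; mL=-22400/177489, mR=85000/177489; mL+mR=62600/177489 → advance +1; mR−mL=35800/59163 → turn +1·90°
n=6: pose=(6,6,E); sL=4/13, sR=100/257; mL=-272/3341, mR=1164/3341; mL+mR=892/3341 → advance +1; mR−mL=1436/3341 → turn +1·90°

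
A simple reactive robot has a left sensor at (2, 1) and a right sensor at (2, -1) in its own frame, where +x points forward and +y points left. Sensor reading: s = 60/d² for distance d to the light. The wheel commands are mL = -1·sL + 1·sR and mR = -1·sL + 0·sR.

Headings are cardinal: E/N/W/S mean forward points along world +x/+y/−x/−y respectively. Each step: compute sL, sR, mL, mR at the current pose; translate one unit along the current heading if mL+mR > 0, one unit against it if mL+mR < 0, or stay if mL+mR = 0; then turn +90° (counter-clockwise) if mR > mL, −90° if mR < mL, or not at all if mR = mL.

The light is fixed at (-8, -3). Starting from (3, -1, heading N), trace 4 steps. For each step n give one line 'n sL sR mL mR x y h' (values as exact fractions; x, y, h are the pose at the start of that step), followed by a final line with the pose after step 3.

0 15/29 3/8 -33/232 -15/29 3 -1 N
1 60/173 60/169 240/29237 -60/173 3 -2 E
2 30/61 30/41 600/2501 -30/61 2 -2 S
3 12/13 60/73 -96/949 -12/13 2 -1 W
final 3 -1 N

n=0: pose=(3,-1,N); sL=15/29, sR=3/8; mL=-33/232, mR=-15/29; mL+mR=-153/232 → advance -1; mR−mL=-3/8 → turn -1·90°
n=1: pose=(3,-2,E); sL=60/173, sR=60/169; mL=240/29237, mR=-60/173; mL+mR=-9900/29237 → advance -1; mR−mL=-60/169 → turn -1·90°
n=2: pose=(2,-2,S); sL=30/61, sR=30/41; mL=600/2501, mR=-30/61; mL+mR=-630/2501 → advance -1; mR−mL=-30/41 → turn -1·90°
n=3: pose=(2,-1,W); sL=12/13, sR=60/73; mL=-96/949, mR=-12/13; mL+mR=-972/949 → advance -1; mR−mL=-60/73 → turn -1·90°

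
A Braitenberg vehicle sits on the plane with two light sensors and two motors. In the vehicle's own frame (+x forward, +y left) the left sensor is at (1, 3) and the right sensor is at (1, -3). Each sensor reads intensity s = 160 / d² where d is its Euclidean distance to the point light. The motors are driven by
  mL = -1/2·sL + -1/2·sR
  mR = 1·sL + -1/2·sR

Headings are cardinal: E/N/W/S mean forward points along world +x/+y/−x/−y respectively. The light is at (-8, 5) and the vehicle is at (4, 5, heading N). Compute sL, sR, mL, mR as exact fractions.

80/41 80/113 -6160/4633 7400/4633

left sensor world pos  = (1, 6); dL² = 82
right sensor world pos = (7, 6); dR² = 226
sL = 160/82 = 80/41
sR = 160/226 = 80/113
mL = -1/2·sL + -1/2·sR = -6160/4633
mR = 1·sL + -1/2·sR = 7400/4633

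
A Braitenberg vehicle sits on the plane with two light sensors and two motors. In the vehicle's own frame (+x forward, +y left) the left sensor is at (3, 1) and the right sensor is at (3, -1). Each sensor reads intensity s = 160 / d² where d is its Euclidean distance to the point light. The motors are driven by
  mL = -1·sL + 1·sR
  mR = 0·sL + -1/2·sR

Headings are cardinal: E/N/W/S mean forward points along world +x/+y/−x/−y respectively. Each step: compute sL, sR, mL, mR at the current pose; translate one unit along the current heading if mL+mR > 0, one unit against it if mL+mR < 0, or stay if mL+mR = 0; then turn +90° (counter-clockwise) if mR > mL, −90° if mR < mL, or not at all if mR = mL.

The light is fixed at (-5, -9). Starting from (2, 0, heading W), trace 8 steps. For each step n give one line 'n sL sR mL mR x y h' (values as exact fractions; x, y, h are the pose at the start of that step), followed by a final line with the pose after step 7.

0 2 40/29 -18/29 -20/29 2 0 W
1 160/193 32/45 -1024/8685 -16/45 3 0 N
2 80/101 16/17 256/1717 -8/17 3 -1 E
3 160/89 160/61 4480/5429 -80/61 2 -1 S
4 2 40/29 -18/29 -20/29 2 0 W
5 160/193 32/45 -1024/8685 -16/45 3 0 N
6 80/101 16/17 256/1717 -8/17 3 -1 E
7 160/89 160/61 4480/5429 -80/61 2 -1 S
final 2 0 W

n=0: pose=(2,0,W); sL=2, sR=40/29; mL=-18/29, mR=-20/29; mL+mR=-38/29 → advance -1; mR−mL=-2/29 → turn -1·90°
n=1: pose=(3,0,N); sL=160/193, sR=32/45; mL=-1024/8685, mR=-16/45; mL+mR=-4112/8685 → advance -1; mR−mL=-688/2895 → turn -1·90°
n=2: pose=(3,-1,E); sL=80/101, sR=16/17; mL=256/1717, mR=-8/17; mL+mR=-552/1717 → advance -1; mR−mL=-1064/1717 → turn -1·90°
n=3: pose=(2,-1,S); sL=160/89, sR=160/61; mL=4480/5429, mR=-80/61; mL+mR=-2640/5429 → advance -1; mR−mL=-11600/5429 → turn -1·90°
n=4: pose=(2,0,W); sL=2, sR=40/29; mL=-18/29, mR=-20/29; mL+mR=-38/29 → advance -1; mR−mL=-2/29 → turn -1·90°
n=5: pose=(3,0,N); sL=160/193, sR=32/45; mL=-1024/8685, mR=-16/45; mL+mR=-4112/8685 → advance -1; mR−mL=-688/2895 → turn -1·90°
n=6: pose=(3,-1,E); sL=80/101, sR=16/17; mL=256/1717, mR=-8/17; mL+mR=-552/1717 → advance -1; mR−mL=-1064/1717 → turn -1·90°
n=7: pose=(2,-1,S); sL=160/89, sR=160/61; mL=4480/5429, mR=-80/61; mL+mR=-2640/5429 → advance -1; mR−mL=-11600/5429 → turn -1·90°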